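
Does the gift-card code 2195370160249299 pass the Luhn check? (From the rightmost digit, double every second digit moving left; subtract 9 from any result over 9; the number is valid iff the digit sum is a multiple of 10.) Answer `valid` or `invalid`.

invalid

From the right, keep odd positions and double even positions (subtract 9 from any doubled value over 9):
  doubled (positions 2,4,...): 9 9 4 3 0 6 9 4 → sum 44
  kept (positions 1,3,...): 9 2 4 0 1 7 5 1 → sum 29
Total = 73.
73 mod 10 = 3, so the number is invalid.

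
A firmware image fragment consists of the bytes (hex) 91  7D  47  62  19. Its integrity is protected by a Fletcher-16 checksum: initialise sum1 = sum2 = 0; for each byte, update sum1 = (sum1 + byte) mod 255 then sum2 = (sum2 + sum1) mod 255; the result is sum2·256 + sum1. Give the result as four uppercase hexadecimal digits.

81D1

Running sums (mod 255):
  after byte 0 (91): sum1=145, sum2=145
  after byte 1 (7D): sum1=15, sum2=160
  after byte 2 (47): sum1=86, sum2=246
  after byte 3 (62): sum1=184, sum2=175
  after byte 4 (19): sum1=209, sum2=129
Checksum = sum2·256 + sum1 = 129·256 + 209 = 33233 = 0x81D1.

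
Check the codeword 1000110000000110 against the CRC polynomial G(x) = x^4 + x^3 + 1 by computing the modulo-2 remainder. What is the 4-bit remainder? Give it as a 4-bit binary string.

0000

Modulo-2 division of 1000110000000110 by 11001:
  pos 0: 10001 XOR 11001 = 01000
  pos 1: 10001 XOR 11001 = 01000
  pos 2: 10000 XOR 11001 = 01001
  pos 3: 10010 XOR 11001 = 01011
  pos 4: 10110 XOR 11001 = 01111
  pos 5: 11110 XOR 11001 = 00111
  pos 7: 11100 XOR 11001 = 00101
  pos 9: 10101 XOR 11001 = 01100
  pos 10: 11001 XOR 11001 = 00000
Remainder = 0000 (zero — the frame passes the CRC check).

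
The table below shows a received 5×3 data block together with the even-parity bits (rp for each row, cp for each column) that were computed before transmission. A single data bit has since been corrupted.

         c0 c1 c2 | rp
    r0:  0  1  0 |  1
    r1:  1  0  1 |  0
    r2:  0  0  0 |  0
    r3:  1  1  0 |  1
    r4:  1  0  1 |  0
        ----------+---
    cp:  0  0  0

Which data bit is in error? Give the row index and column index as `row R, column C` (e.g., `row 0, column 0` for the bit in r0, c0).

row 3, column 0

Recompute each row's even parity and compare to rp:
  r0: data parity 1, sent rp 1 → ok
  r1: data parity 0, sent rp 0 → ok
  r2: data parity 0, sent rp 0 → ok
  r3: data parity 0, sent rp 1 → mismatch
  r4: data parity 0, sent rp 0 → ok
Recompute each column's even parity and compare to cp:
  c0: data parity 1, sent cp 0 → mismatch
  c1: data parity 0, sent cp 0 → ok
  c2: data parity 0, sent cp 0 → ok
Exactly one row (r3) and one column (c0) fail → the flipped bit is at their intersection.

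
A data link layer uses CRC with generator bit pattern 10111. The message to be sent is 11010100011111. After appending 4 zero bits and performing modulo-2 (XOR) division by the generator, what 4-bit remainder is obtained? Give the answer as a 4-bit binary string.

0010

Append 4 zeros: 110101000111110000. Divide by 10111 (XOR where the leading bit is 1):
  pos 0: 11010 XOR 10111 = 01101
  pos 1: 11011 XOR 10111 = 01100
  pos 2: 11000 XOR 10111 = 01111
  pos 3: 11110 XOR 10111 = 01001
  pos 4: 10010 XOR 10111 = 00101
  pos 6: 10111 XOR 10111 = 00000
  pos 11: 11100 XOR 10111 = 01011
  pos 12: 10110 XOR 10111 = 00001
Remainder (last 4 bits) = 0010. This is the CRC / FCS.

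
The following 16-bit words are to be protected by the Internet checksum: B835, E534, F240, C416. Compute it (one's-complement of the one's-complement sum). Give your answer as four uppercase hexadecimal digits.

One's-complement addition (fold any carry out of bit 15 back into bit 0):
  0xB835 + 0xE534 = 0x19D69 → wrap carry → 0x9D6A
  0x9D6A + 0xF240 = 0x18FAA → wrap carry → 0x8FAB
  0x8FAB + 0xC416 = 0x153C1 → wrap carry → 0x53C2
One's-complement sum = 0x53C2.
Checksum = ~0x53C2 & 0xFFFF = 0xAC3D.

AC3D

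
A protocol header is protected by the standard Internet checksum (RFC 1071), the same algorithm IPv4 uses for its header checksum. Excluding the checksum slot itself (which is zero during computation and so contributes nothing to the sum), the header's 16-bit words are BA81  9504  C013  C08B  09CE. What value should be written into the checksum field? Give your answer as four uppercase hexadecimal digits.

One's-complement addition (fold any carry out of bit 15 back into bit 0):
  0xBA81 + 0x9504 = 0x14F85 → wrap carry → 0x4F86
  0x4F86 + 0xC013 = 0x10F99 → wrap carry → 0x0F9A
  0x0F9A + 0xC08B = 0x0D025
  0xD025 + 0x09CE = 0x0D9F3
One's-complement sum = 0xD9F3.
Checksum = ~0xD9F3 & 0xFFFF = 0x260C.

260C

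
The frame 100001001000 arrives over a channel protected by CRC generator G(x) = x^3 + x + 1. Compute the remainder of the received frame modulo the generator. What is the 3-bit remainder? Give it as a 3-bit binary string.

Modulo-2 division of 100001001000 by 1011:
  pos 0: 1000 XOR 1011 = 0011
  pos 2: 1101 XOR 1011 = 0110
  pos 3: 1100 XOR 1011 = 0111
  pos 4: 1110 XOR 1011 = 0101
  pos 5: 1011 XOR 1011 = 0000
Remainder = 000 (zero — the frame passes the CRC check).

000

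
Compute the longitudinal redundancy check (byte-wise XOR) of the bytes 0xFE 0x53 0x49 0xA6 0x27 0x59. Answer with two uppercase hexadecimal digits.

XOR the bytes together:
  start with 0xFE
  0xFE ⊕ 0x53 = 0xAD
  0xAD ⊕ 0x49 = 0xE4
  0xE4 ⊕ 0xA6 = 0x42
  0x42 ⊕ 0x27 = 0x65
  0x65 ⊕ 0x59 = 0x3C

3C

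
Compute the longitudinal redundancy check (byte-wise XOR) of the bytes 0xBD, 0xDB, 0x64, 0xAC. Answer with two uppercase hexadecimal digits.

XOR the bytes together:
  start with 0xBD
  0xBD ⊕ 0xDB = 0x66
  0x66 ⊕ 0x64 = 0x02
  0x02 ⊕ 0xAC = 0xAE

AE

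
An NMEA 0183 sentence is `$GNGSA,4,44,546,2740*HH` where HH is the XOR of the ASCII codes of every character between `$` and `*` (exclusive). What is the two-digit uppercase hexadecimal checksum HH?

XOR the ASCII codes of the payload characters:
  'G' = 0x47 → acc = 0x47
  'N' = 0x4E → acc = 0x09
  'G' = 0x47 → acc = 0x4E
  'S' = 0x53 → acc = 0x1D
  'A' = 0x41 → acc = 0x5C
  ',' = 0x2C → acc = 0x70
  '4' = 0x34 → acc = 0x44
  ',' = 0x2C → acc = 0x68
  '4' = 0x34 → acc = 0x5C
  '4' = 0x34 → acc = 0x68
  ',' = 0x2C → acc = 0x44
  '5' = 0x35 → acc = 0x71
  '4' = 0x34 → acc = 0x45
  '6' = 0x36 → acc = 0x73
  ',' = 0x2C → acc = 0x5F
  '2' = 0x32 → acc = 0x6D
  '7' = 0x37 → acc = 0x5A
  '4' = 0x34 → acc = 0x6E
  '0' = 0x30 → acc = 0x5E
Checksum = 0x5E.

5E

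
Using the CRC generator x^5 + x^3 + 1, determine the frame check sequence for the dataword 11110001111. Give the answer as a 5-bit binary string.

00010

Append 5 zeros: 1111000111100000. Divide by 101001 (XOR where the leading bit is 1):
  pos 0: 111100 XOR 101001 = 010101
  pos 1: 101010 XOR 101001 = 000011
  pos 5: 111111 XOR 101001 = 010110
  pos 6: 101100 XOR 101001 = 000101
  pos 9: 101000 XOR 101001 = 000001
Remainder (last 5 bits) = 00010. This is the CRC / FCS.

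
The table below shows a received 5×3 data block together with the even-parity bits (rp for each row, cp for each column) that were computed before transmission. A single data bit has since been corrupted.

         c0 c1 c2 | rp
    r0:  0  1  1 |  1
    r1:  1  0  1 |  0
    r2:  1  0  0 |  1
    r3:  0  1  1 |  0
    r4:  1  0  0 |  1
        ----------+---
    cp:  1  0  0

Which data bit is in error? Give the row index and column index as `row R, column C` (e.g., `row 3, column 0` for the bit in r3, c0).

row 0, column 2

Recompute each row's even parity and compare to rp:
  r0: data parity 0, sent rp 1 → mismatch
  r1: data parity 0, sent rp 0 → ok
  r2: data parity 1, sent rp 1 → ok
  r3: data parity 0, sent rp 0 → ok
  r4: data parity 1, sent rp 1 → ok
Recompute each column's even parity and compare to cp:
  c0: data parity 1, sent cp 1 → ok
  c1: data parity 0, sent cp 0 → ok
  c2: data parity 1, sent cp 0 → mismatch
Exactly one row (r0) and one column (c2) fail → the flipped bit is at their intersection.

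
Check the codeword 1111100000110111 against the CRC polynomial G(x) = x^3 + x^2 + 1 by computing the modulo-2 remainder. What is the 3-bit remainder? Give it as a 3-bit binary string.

Modulo-2 division of 1111100000110111 by 1101:
  pos 0: 1111 XOR 1101 = 0010
  pos 2: 1010 XOR 1101 = 0111
  pos 3: 1110 XOR 1101 = 0011
  pos 5: 1100 XOR 1101 = 0001
  pos 8: 1011 XOR 1101 = 0110
  pos 9: 1100 XOR 1101 = 0001
  pos 12: 1111 XOR 1101 = 0010
Remainder = 010 (nonzero — an error is detected).

010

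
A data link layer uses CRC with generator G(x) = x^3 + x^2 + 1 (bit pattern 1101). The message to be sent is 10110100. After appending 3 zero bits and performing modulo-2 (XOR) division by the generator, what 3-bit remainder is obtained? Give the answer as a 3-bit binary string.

Append 3 zeros: 10110100000. Divide by 1101 (XOR where the leading bit is 1):
  pos 0: 1011 XOR 1101 = 0110
  pos 1: 1100 XOR 1101 = 0001
  pos 4: 1100 XOR 1101 = 0001
  pos 7: 1000 XOR 1101 = 0101
Remainder (last 3 bits) = 101. This is the CRC / FCS.

101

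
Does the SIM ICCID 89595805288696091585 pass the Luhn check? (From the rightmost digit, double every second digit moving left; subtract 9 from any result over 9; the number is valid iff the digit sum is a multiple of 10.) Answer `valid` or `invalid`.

From the right, keep odd positions and double even positions (subtract 9 from any doubled value over 9):
  doubled (positions 2,4,...): 7 2 0 9 7 4 0 1 1 7 → sum 38
  kept (positions 1,3,...): 5 5 9 6 6 8 5 8 9 9 → sum 70
Total = 108.
108 mod 10 = 8, so the number is invalid.

invalid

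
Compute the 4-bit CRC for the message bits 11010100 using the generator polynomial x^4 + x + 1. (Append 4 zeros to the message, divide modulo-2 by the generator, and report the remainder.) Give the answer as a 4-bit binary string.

Append 4 zeros: 110101000000. Divide by 10011 (XOR where the leading bit is 1):
  pos 0: 11010 XOR 10011 = 01001
  pos 1: 10011 XOR 10011 = 00000
Remainder (last 4 bits) = 0000. This is the CRC / FCS.

0000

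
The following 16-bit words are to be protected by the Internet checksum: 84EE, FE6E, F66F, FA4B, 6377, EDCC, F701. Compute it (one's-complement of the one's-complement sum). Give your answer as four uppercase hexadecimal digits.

43A0

One's-complement addition (fold any carry out of bit 15 back into bit 0):
  0x84EE + 0xFE6E = 0x1835C → wrap carry → 0x835D
  0x835D + 0xF66F = 0x179CC → wrap carry → 0x79CD
  0x79CD + 0xFA4B = 0x17418 → wrap carry → 0x7419
  0x7419 + 0x6377 = 0x0D790
  0xD790 + 0xEDCC = 0x1C55C → wrap carry → 0xC55D
  0xC55D + 0xF701 = 0x1BC5E → wrap carry → 0xBC5F
One's-complement sum = 0xBC5F.
Checksum = ~0xBC5F & 0xFFFF = 0x43A0.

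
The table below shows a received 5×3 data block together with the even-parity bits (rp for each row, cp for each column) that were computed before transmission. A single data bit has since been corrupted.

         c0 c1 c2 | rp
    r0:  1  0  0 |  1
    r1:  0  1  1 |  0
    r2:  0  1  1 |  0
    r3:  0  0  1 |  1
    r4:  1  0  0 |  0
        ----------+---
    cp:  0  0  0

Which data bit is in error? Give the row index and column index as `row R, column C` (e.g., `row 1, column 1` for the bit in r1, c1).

Recompute each row's even parity and compare to rp:
  r0: data parity 1, sent rp 1 → ok
  r1: data parity 0, sent rp 0 → ok
  r2: data parity 0, sent rp 0 → ok
  r3: data parity 1, sent rp 1 → ok
  r4: data parity 1, sent rp 0 → mismatch
Recompute each column's even parity and compare to cp:
  c0: data parity 0, sent cp 0 → ok
  c1: data parity 0, sent cp 0 → ok
  c2: data parity 1, sent cp 0 → mismatch
Exactly one row (r4) and one column (c2) fail → the flipped bit is at their intersection.

row 4, column 2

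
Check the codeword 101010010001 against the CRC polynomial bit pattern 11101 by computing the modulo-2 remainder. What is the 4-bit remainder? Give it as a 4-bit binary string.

Modulo-2 division of 101010010001 by 11101:
  pos 0: 10101 XOR 11101 = 01000
  pos 1: 10000 XOR 11101 = 01101
  pos 2: 11010 XOR 11101 = 00111
  pos 4: 11110 XOR 11101 = 00011
  pos 7: 11001 XOR 11101 = 00100
Remainder = 0100 (nonzero — an error is detected).

0100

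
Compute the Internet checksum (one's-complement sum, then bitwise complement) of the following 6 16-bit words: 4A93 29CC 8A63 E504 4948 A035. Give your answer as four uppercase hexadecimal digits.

One's-complement addition (fold any carry out of bit 15 back into bit 0):
  0x4A93 + 0x29CC = 0x0745F
  0x745F + 0x8A63 = 0x0FEC2
  0xFEC2 + 0xE504 = 0x1E3C6 → wrap carry → 0xE3C7
  0xE3C7 + 0x4948 = 0x12D0F → wrap carry → 0x2D10
  0x2D10 + 0xA035 = 0x0CD45
One's-complement sum = 0xCD45.
Checksum = ~0xCD45 & 0xFFFF = 0x32BA.

32BA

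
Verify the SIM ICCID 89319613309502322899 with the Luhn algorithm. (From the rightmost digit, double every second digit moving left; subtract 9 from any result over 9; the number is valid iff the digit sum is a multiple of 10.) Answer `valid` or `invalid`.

From the right, keep odd positions and double even positions (subtract 9 from any doubled value over 9):
  doubled (positions 2,4,...): 9 4 6 0 9 6 2 9 6 7 → sum 58
  kept (positions 1,3,...): 9 8 2 2 5 0 3 6 1 9 → sum 45
Total = 103.
103 mod 10 = 3, so the number is invalid.

invalid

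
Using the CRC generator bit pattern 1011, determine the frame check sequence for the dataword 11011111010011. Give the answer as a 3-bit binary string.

Append 3 zeros: 11011111010011000. Divide by 1011 (XOR where the leading bit is 1):
  pos 0: 1101 XOR 1011 = 0110
  pos 1: 1101 XOR 1011 = 0110
  pos 2: 1101 XOR 1011 = 0110
  pos 3: 1101 XOR 1011 = 0110
  pos 4: 1101 XOR 1011 = 0110
  pos 5: 1100 XOR 1011 = 0111
  pos 6: 1111 XOR 1011 = 0100
  pos 7: 1000 XOR 1011 = 0011
  pos 9: 1101 XOR 1011 = 0110
  pos 10: 1101 XOR 1011 = 0110
  pos 11: 1100 XOR 1011 = 0111
  pos 12: 1110 XOR 1011 = 0101
  pos 13: 1010 XOR 1011 = 0001
Remainder (last 3 bits) = 001. This is the CRC / FCS.

001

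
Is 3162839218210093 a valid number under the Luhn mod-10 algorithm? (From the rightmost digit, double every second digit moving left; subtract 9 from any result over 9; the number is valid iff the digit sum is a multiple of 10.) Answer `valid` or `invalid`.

valid

From the right, keep odd positions and double even positions (subtract 9 from any doubled value over 9):
  doubled (positions 2,4,...): 9 0 4 2 9 7 3 6 → sum 40
  kept (positions 1,3,...): 3 0 1 8 2 3 2 1 → sum 20
Total = 60.
60 mod 10 = 0, so the number is valid.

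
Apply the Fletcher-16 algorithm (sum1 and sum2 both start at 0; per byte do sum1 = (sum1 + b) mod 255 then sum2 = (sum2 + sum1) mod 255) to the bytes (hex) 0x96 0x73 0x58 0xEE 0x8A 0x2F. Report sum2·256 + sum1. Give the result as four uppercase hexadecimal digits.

3B0B

Running sums (mod 255):
  after byte 0 (0x96): sum1=150, sum2=150
  after byte 1 (0x73): sum1=10, sum2=160
  after byte 2 (0x58): sum1=98, sum2=3
  after byte 3 (0xEE): sum1=81, sum2=84
  after byte 4 (0x8A): sum1=219, sum2=48
  after byte 5 (0x2F): sum1=11, sum2=59
Checksum = sum2·256 + sum1 = 59·256 + 11 = 15115 = 0x3B0B.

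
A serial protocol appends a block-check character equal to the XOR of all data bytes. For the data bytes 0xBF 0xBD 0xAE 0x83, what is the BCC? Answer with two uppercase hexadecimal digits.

XOR the bytes together:
  start with 0xBF
  0xBF ⊕ 0xBD = 0x02
  0x02 ⊕ 0xAE = 0xAC
  0xAC ⊕ 0x83 = 0x2F

2F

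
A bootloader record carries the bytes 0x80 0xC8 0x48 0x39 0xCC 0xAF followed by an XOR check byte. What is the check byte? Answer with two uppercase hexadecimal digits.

5A

XOR the bytes together:
  start with 0x80
  0x80 ⊕ 0xC8 = 0x48
  0x48 ⊕ 0x48 = 0x00
  0x00 ⊕ 0x39 = 0x39
  0x39 ⊕ 0xCC = 0xF5
  0xF5 ⊕ 0xAF = 0x5A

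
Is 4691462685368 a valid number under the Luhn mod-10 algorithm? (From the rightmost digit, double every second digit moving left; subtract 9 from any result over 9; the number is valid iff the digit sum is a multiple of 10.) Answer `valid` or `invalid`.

From the right, keep odd positions and double even positions (subtract 9 from any doubled value over 9):
  doubled (positions 2,4,...): 3 1 3 3 2 3 → sum 15
  kept (positions 1,3,...): 8 3 8 2 4 9 4 → sum 38
Total = 53.
53 mod 10 = 3, so the number is invalid.

invalid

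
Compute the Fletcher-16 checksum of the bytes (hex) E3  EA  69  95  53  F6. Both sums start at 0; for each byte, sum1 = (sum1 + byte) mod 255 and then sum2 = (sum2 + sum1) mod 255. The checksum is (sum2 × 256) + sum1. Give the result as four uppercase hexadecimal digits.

F118

Running sums (mod 255):
  after byte 0 (E3): sum1=227, sum2=227
  after byte 1 (EA): sum1=206, sum2=178
  after byte 2 (69): sum1=56, sum2=234
  after byte 3 (95): sum1=205, sum2=184
  after byte 4 (53): sum1=33, sum2=217
  after byte 5 (F6): sum1=24, sum2=241
Checksum = sum2·256 + sum1 = 241·256 + 24 = 61720 = 0xF118.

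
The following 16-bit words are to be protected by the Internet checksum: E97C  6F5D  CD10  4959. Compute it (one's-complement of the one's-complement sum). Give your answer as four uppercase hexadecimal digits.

90BB

One's-complement addition (fold any carry out of bit 15 back into bit 0):
  0xE97C + 0x6F5D = 0x158D9 → wrap carry → 0x58DA
  0x58DA + 0xCD10 = 0x125EA → wrap carry → 0x25EB
  0x25EB + 0x4959 = 0x06F44
One's-complement sum = 0x6F44.
Checksum = ~0x6F44 & 0xFFFF = 0x90BB.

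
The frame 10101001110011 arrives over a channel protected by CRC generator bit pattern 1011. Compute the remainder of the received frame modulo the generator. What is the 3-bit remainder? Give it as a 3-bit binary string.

000

Modulo-2 division of 10101001110011 by 1011:
  pos 0: 1010 XOR 1011 = 0001
  pos 3: 1100 XOR 1011 = 0111
  pos 4: 1111 XOR 1011 = 0100
  pos 5: 1001 XOR 1011 = 0010
  pos 7: 1010 XOR 1011 = 0001
  pos 10: 1011 XOR 1011 = 0000
Remainder = 000 (zero — the frame passes the CRC check).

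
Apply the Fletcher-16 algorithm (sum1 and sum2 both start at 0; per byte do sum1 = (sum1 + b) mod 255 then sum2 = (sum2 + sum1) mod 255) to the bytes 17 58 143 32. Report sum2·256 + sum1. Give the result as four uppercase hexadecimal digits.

32FA

Running sums (mod 255):
  after byte 0 (17): sum1=17, sum2=17
  after byte 1 (58): sum1=75, sum2=92
  after byte 2 (143): sum1=218, sum2=55
  after byte 3 (32): sum1=250, sum2=50
Checksum = sum2·256 + sum1 = 50·256 + 250 = 13050 = 0x32FA.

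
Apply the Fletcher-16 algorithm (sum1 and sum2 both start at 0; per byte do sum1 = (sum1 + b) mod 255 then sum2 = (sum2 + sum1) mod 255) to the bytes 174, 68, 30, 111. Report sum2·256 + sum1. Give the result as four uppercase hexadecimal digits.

3380

Running sums (mod 255):
  after byte 0 (174): sum1=174, sum2=174
  after byte 1 (68): sum1=242, sum2=161
  after byte 2 (30): sum1=17, sum2=178
  after byte 3 (111): sum1=128, sum2=51
Checksum = sum2·256 + sum1 = 51·256 + 128 = 13184 = 0x3380.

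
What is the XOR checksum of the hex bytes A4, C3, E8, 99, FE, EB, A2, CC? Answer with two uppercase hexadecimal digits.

6D

XOR the bytes together:
  start with 0xA4
  0xA4 ⊕ 0xC3 = 0x67
  0x67 ⊕ 0xE8 = 0x8F
  0x8F ⊕ 0x99 = 0x16
  0x16 ⊕ 0xFE = 0xE8
  0xE8 ⊕ 0xEB = 0x03
  0x03 ⊕ 0xA2 = 0xA1
  0xA1 ⊕ 0xCC = 0x6D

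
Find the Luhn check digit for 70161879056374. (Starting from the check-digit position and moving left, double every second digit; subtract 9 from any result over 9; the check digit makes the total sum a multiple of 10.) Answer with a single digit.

Partial digits right→left: 4 7 3 6 5 0 9 7 8 1 6 1 0 7
Double every second digit counting from the check-digit position (so the 1st, 3rd, 5th, ... of the partial from the right).
  doubled (with −9 where >9): 8 6 1 9 7 3 0 → sum 34
  kept as-is: 7 6 0 7 1 1 7 → sum 29
Total = 34 + 29 = 63.
Check digit = (10 − (63 mod 10)) mod 10 = 7.

7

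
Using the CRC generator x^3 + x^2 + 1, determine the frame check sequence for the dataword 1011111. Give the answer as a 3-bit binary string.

010

Append 3 zeros: 1011111000. Divide by 1101 (XOR where the leading bit is 1):
  pos 0: 1011 XOR 1101 = 0110
  pos 1: 1101 XOR 1101 = 0000
  pos 5: 1100 XOR 1101 = 0001
Remainder (last 3 bits) = 010. This is the CRC / FCS.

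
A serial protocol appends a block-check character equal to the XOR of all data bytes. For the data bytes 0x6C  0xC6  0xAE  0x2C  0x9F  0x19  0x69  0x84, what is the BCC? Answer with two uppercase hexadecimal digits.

XOR the bytes together:
  start with 0x6C
  0x6C ⊕ 0xC6 = 0xAA
  0xAA ⊕ 0xAE = 0x04
  0x04 ⊕ 0x2C = 0x28
  0x28 ⊕ 0x9F = 0xB7
  0xB7 ⊕ 0x19 = 0xAE
  0xAE ⊕ 0x69 = 0xC7
  0xC7 ⊕ 0x84 = 0x43

43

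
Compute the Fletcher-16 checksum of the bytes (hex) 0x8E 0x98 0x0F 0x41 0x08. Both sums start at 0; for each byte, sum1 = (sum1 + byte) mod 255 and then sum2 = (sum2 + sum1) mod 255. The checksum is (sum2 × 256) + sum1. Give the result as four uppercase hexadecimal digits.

E27F

Running sums (mod 255):
  after byte 0 (0x8E): sum1=142, sum2=142
  after byte 1 (0x98): sum1=39, sum2=181
  after byte 2 (0x0F): sum1=54, sum2=235
  after byte 3 (0x41): sum1=119, sum2=99
  after byte 4 (0x08): sum1=127, sum2=226
Checksum = sum2·256 + sum1 = 226·256 + 127 = 57983 = 0xE27F.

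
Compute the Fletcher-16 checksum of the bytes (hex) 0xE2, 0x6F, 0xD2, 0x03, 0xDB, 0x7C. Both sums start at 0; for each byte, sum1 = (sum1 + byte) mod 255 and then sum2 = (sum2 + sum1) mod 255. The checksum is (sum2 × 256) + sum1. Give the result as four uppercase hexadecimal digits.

0780

Running sums (mod 255):
  after byte 0 (0xE2): sum1=226, sum2=226
  after byte 1 (0x6F): sum1=82, sum2=53
  after byte 2 (0xD2): sum1=37, sum2=90
  after byte 3 (0x03): sum1=40, sum2=130
  after byte 4 (0xDB): sum1=4, sum2=134
  after byte 5 (0x7C): sum1=128, sum2=7
Checksum = sum2·256 + sum1 = 7·256 + 128 = 1920 = 0x0780.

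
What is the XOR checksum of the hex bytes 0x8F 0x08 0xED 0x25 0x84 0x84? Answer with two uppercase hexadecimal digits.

XOR the bytes together:
  start with 0x8F
  0x8F ⊕ 0x08 = 0x87
  0x87 ⊕ 0xED = 0x6A
  0x6A ⊕ 0x25 = 0x4F
  0x4F ⊕ 0x84 = 0xCB
  0xCB ⊕ 0x84 = 0x4F

4F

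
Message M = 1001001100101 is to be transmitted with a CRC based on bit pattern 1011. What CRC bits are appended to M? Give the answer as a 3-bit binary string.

Append 3 zeros: 1001001100101000. Divide by 1011 (XOR where the leading bit is 1):
  pos 0: 1001 XOR 1011 = 0010
  pos 2: 1000 XOR 1011 = 0011
  pos 4: 1111 XOR 1011 = 0100
  pos 5: 1000 XOR 1011 = 0011
  pos 7: 1101 XOR 1011 = 0110
  pos 8: 1100 XOR 1011 = 0111
  pos 9: 1111 XOR 1011 = 0100
  pos 10: 1000 XOR 1011 = 0011
  pos 12: 1100 XOR 1011 = 0111
Remainder (last 3 bits) = 111. This is the CRC / FCS.

111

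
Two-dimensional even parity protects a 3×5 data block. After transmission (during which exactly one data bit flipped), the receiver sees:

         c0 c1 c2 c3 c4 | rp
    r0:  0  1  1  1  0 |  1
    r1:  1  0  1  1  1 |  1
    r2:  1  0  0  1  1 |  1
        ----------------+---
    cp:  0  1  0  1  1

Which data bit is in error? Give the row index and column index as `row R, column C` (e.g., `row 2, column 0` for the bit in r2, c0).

row 1, column 4

Recompute each row's even parity and compare to rp:
  r0: data parity 1, sent rp 1 → ok
  r1: data parity 0, sent rp 1 → mismatch
  r2: data parity 1, sent rp 1 → ok
Recompute each column's even parity and compare to cp:
  c0: data parity 0, sent cp 0 → ok
  c1: data parity 1, sent cp 1 → ok
  c2: data parity 0, sent cp 0 → ok
  c3: data parity 1, sent cp 1 → ok
  c4: data parity 0, sent cp 1 → mismatch
Exactly one row (r1) and one column (c4) fail → the flipped bit is at their intersection.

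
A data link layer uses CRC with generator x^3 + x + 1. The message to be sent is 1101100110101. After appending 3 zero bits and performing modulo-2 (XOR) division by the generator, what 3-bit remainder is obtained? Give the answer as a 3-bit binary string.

101

Append 3 zeros: 1101100110101000. Divide by 1011 (XOR where the leading bit is 1):
  pos 0: 1101 XOR 1011 = 0110
  pos 1: 1101 XOR 1011 = 0110
  pos 2: 1100 XOR 1011 = 0111
  pos 3: 1110 XOR 1011 = 0101
  pos 4: 1011 XOR 1011 = 0000
  pos 8: 1010 XOR 1011 = 0001
  pos 11: 1100 XOR 1011 = 0111
  pos 12: 1110 XOR 1011 = 0101
Remainder (last 3 bits) = 101. This is the CRC / FCS.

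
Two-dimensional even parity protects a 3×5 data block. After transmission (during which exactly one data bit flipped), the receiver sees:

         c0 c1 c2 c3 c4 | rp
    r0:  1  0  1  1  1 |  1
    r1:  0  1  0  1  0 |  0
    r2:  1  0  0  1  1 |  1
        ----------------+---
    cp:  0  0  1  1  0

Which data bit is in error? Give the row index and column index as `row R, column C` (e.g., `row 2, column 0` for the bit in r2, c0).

Recompute each row's even parity and compare to rp:
  r0: data parity 0, sent rp 1 → mismatch
  r1: data parity 0, sent rp 0 → ok
  r2: data parity 1, sent rp 1 → ok
Recompute each column's even parity and compare to cp:
  c0: data parity 0, sent cp 0 → ok
  c1: data parity 1, sent cp 0 → mismatch
  c2: data parity 1, sent cp 1 → ok
  c3: data parity 1, sent cp 1 → ok
  c4: data parity 0, sent cp 0 → ok
Exactly one row (r0) and one column (c1) fail → the flipped bit is at their intersection.

row 0, column 1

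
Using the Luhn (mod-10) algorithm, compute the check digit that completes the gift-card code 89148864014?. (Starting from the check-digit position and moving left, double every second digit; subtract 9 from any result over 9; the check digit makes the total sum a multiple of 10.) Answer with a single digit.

Partial digits right→left: 4 1 0 4 6 8 8 4 1 9 8
Double every second digit counting from the check-digit position (so the 1st, 3rd, 5th, ... of the partial from the right).
  doubled (with −9 where >9): 8 0 3 7 2 7 → sum 27
  kept as-is: 1 4 8 4 9 → sum 26
Total = 27 + 26 = 53.
Check digit = (10 − (53 mod 10)) mod 10 = 7.

7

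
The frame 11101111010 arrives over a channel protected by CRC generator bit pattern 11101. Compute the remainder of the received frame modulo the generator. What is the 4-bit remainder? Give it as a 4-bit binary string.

0000

Modulo-2 division of 11101111010 by 11101:
  pos 0: 11101 XOR 11101 = 00000
  pos 5: 11101 XOR 11101 = 00000
Remainder = 0000 (zero — the frame passes the CRC check).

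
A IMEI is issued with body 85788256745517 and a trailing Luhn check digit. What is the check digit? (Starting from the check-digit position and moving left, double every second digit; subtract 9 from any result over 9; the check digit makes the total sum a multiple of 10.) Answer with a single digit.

0

Partial digits right→left: 7 1 5 5 4 7 6 5 2 8 8 7 5 8
Double every second digit counting from the check-digit position (so the 1st, 3rd, 5th, ... of the partial from the right).
  doubled (with −9 where >9): 5 1 8 3 4 7 1 → sum 29
  kept as-is: 1 5 7 5 8 7 8 → sum 41
Total = 29 + 41 = 70.
Check digit = (10 − (70 mod 10)) mod 10 = 0.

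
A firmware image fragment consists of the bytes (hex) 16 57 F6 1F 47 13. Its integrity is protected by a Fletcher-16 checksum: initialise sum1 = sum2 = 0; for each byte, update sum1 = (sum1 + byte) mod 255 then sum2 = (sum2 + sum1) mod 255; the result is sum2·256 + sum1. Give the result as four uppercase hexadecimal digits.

Running sums (mod 255):
  after byte 0 (16): sum1=22, sum2=22
  after byte 1 (57): sum1=109, sum2=131
  after byte 2 (F6): sum1=100, sum2=231
  after byte 3 (1F): sum1=131, sum2=107
  after byte 4 (47): sum1=202, sum2=54
  after byte 5 (13): sum1=221, sum2=20
Checksum = sum2·256 + sum1 = 20·256 + 221 = 5341 = 0x14DD.

14DD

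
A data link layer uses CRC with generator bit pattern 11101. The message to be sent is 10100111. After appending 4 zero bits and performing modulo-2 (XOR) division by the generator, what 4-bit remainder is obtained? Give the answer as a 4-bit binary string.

1101

Append 4 zeros: 101001110000. Divide by 11101 (XOR where the leading bit is 1):
  pos 0: 10100 XOR 11101 = 01001
  pos 1: 10011 XOR 11101 = 01110
  pos 2: 11101 XOR 11101 = 00000
  pos 7: 10000 XOR 11101 = 01101
Remainder (last 4 bits) = 1101. This is the CRC / FCS.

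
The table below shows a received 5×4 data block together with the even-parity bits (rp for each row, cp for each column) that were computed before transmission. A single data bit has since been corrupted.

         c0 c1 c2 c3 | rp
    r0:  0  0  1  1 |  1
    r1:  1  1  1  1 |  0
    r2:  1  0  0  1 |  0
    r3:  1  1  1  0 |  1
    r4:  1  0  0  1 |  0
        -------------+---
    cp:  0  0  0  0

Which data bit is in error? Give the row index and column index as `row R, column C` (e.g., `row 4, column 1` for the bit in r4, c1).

Recompute each row's even parity and compare to rp:
  r0: data parity 0, sent rp 1 → mismatch
  r1: data parity 0, sent rp 0 → ok
  r2: data parity 0, sent rp 0 → ok
  r3: data parity 1, sent rp 1 → ok
  r4: data parity 0, sent rp 0 → ok
Recompute each column's even parity and compare to cp:
  c0: data parity 0, sent cp 0 → ok
  c1: data parity 0, sent cp 0 → ok
  c2: data parity 1, sent cp 0 → mismatch
  c3: data parity 0, sent cp 0 → ok
Exactly one row (r0) and one column (c2) fail → the flipped bit is at their intersection.

row 0, column 2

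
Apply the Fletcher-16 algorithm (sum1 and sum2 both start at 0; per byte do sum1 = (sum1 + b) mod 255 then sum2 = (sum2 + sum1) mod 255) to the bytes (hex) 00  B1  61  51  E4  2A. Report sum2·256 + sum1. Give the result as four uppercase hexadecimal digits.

E573

Running sums (mod 255):
  after byte 0 (00): sum1=0, sum2=0
  after byte 1 (B1): sum1=177, sum2=177
  after byte 2 (61): sum1=19, sum2=196
  after byte 3 (51): sum1=100, sum2=41
  after byte 4 (E4): sum1=73, sum2=114
  after byte 5 (2A): sum1=115, sum2=229
Checksum = sum2·256 + sum1 = 229·256 + 115 = 58739 = 0xE573.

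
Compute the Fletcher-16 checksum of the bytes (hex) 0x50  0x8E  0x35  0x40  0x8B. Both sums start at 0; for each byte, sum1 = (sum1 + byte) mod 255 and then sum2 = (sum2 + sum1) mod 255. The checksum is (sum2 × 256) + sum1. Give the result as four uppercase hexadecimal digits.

Running sums (mod 255):
  after byte 0 (0x50): sum1=80, sum2=80
  after byte 1 (0x8E): sum1=222, sum2=47
  after byte 2 (0x35): sum1=20, sum2=67
  after byte 3 (0x40): sum1=84, sum2=151
  after byte 4 (0x8B): sum1=223, sum2=119
Checksum = sum2·256 + sum1 = 119·256 + 223 = 30687 = 0x77DF.

77DF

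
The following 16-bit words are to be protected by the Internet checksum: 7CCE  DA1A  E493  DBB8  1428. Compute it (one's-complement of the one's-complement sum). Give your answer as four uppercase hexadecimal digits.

One's-complement addition (fold any carry out of bit 15 back into bit 0):
  0x7CCE + 0xDA1A = 0x156E8 → wrap carry → 0x56E9
  0x56E9 + 0xE493 = 0x13B7C → wrap carry → 0x3B7D
  0x3B7D + 0xDBB8 = 0x11735 → wrap carry → 0x1736
  0x1736 + 0x1428 = 0x02B5E
One's-complement sum = 0x2B5E.
Checksum = ~0x2B5E & 0xFFFF = 0xD4A1.

D4A1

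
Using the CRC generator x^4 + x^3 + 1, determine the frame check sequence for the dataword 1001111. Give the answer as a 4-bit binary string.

0000

Append 4 zeros: 10011110000. Divide by 11001 (XOR where the leading bit is 1):
  pos 0: 10011 XOR 11001 = 01010
  pos 1: 10101 XOR 11001 = 01100
  pos 2: 11001 XOR 11001 = 00000
Remainder (last 4 bits) = 0000. This is the CRC / FCS.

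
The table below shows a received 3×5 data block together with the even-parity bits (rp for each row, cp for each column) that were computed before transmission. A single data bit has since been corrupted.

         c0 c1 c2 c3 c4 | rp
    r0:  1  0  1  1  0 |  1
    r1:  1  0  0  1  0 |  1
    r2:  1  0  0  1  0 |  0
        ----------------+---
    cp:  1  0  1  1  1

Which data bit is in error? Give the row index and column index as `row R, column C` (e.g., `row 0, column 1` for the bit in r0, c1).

Recompute each row's even parity and compare to rp:
  r0: data parity 1, sent rp 1 → ok
  r1: data parity 0, sent rp 1 → mismatch
  r2: data parity 0, sent rp 0 → ok
Recompute each column's even parity and compare to cp:
  c0: data parity 1, sent cp 1 → ok
  c1: data parity 0, sent cp 0 → ok
  c2: data parity 1, sent cp 1 → ok
  c3: data parity 1, sent cp 1 → ok
  c4: data parity 0, sent cp 1 → mismatch
Exactly one row (r1) and one column (c4) fail → the flipped bit is at their intersection.

row 1, column 4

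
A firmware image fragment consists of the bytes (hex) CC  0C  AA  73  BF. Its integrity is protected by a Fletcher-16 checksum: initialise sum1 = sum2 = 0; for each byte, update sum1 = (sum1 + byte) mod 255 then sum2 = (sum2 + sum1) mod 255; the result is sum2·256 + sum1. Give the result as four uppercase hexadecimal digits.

Running sums (mod 255):
  after byte 0 (CC): sum1=204, sum2=204
  after byte 1 (0C): sum1=216, sum2=165
  after byte 2 (AA): sum1=131, sum2=41
  after byte 3 (73): sum1=246, sum2=32
  after byte 4 (BF): sum1=182, sum2=214
Checksum = sum2·256 + sum1 = 214·256 + 182 = 54966 = 0xD6B6.

D6B6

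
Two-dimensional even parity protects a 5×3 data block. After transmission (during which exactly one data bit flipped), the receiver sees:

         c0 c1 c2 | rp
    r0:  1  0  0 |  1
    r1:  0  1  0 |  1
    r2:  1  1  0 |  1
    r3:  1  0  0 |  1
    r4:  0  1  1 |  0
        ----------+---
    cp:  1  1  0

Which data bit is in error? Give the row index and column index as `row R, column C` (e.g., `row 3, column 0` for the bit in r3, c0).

Recompute each row's even parity and compare to rp:
  r0: data parity 1, sent rp 1 → ok
  r1: data parity 1, sent rp 1 → ok
  r2: data parity 0, sent rp 1 → mismatch
  r3: data parity 1, sent rp 1 → ok
  r4: data parity 0, sent rp 0 → ok
Recompute each column's even parity and compare to cp:
  c0: data parity 1, sent cp 1 → ok
  c1: data parity 1, sent cp 1 → ok
  c2: data parity 1, sent cp 0 → mismatch
Exactly one row (r2) and one column (c2) fail → the flipped bit is at their intersection.

row 2, column 2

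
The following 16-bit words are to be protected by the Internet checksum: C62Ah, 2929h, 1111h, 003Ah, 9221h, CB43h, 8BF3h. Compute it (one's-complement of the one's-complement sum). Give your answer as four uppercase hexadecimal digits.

1608

One's-complement addition (fold any carry out of bit 15 back into bit 0):
  0xC62A + 0x2929 = 0x0EF53
  0xEF53 + 0x1111 = 0x10064 → wrap carry → 0x0065
  0x0065 + 0x003A = 0x0009F
  0x009F + 0x9221 = 0x092C0
  0x92C0 + 0xCB43 = 0x15E03 → wrap carry → 0x5E04
  0x5E04 + 0x8BF3 = 0x0E9F7
One's-complement sum = 0xE9F7.
Checksum = ~0xE9F7 & 0xFFFF = 0x1608.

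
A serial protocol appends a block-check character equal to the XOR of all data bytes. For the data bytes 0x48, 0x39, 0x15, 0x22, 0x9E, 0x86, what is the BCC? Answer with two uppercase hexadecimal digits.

XOR the bytes together:
  start with 0x48
  0x48 ⊕ 0x39 = 0x71
  0x71 ⊕ 0x15 = 0x64
  0x64 ⊕ 0x22 = 0x46
  0x46 ⊕ 0x9E = 0xD8
  0xD8 ⊕ 0x86 = 0x5E

5E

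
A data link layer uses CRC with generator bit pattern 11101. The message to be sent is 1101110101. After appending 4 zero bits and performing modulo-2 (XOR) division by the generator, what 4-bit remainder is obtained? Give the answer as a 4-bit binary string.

0100

Append 4 zeros: 11011101010000. Divide by 11101 (XOR where the leading bit is 1):
  pos 0: 11011 XOR 11101 = 00110
  pos 2: 11010 XOR 11101 = 00111
  pos 4: 11110 XOR 11101 = 00011
  pos 7: 11100 XOR 11101 = 00001
Remainder (last 4 bits) = 0100. This is the CRC / FCS.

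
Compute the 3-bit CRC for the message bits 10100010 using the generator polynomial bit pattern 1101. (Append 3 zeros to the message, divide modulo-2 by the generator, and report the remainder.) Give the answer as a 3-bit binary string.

000

Append 3 zeros: 10100010000. Divide by 1101 (XOR where the leading bit is 1):
  pos 0: 1010 XOR 1101 = 0111
  pos 1: 1110 XOR 1101 = 0011
  pos 3: 1101 XOR 1101 = 0000
Remainder (last 3 bits) = 000. This is the CRC / FCS.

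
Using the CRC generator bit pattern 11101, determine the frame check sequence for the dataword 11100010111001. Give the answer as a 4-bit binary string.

Append 4 zeros: 111000101110010000. Divide by 11101 (XOR where the leading bit is 1):
  pos 0: 11100 XOR 11101 = 00001
  pos 4: 10101 XOR 11101 = 01000
  pos 5: 10001 XOR 11101 = 01100
  pos 6: 11001 XOR 11101 = 00100
  pos 8: 10000 XOR 11101 = 01101
  pos 9: 11011 XOR 11101 = 00110
  pos 11: 11000 XOR 11101 = 00101
  pos 13: 10100 XOR 11101 = 01001
Remainder (last 4 bits) = 1001. This is the CRC / FCS.

1001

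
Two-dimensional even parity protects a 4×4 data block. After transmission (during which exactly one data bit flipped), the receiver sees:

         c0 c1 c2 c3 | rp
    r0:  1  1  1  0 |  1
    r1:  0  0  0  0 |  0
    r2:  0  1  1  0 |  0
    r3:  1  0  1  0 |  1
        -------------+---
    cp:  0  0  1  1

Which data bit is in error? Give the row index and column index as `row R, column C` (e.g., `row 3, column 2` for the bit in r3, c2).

row 3, column 3

Recompute each row's even parity and compare to rp:
  r0: data parity 1, sent rp 1 → ok
  r1: data parity 0, sent rp 0 → ok
  r2: data parity 0, sent rp 0 → ok
  r3: data parity 0, sent rp 1 → mismatch
Recompute each column's even parity and compare to cp:
  c0: data parity 0, sent cp 0 → ok
  c1: data parity 0, sent cp 0 → ok
  c2: data parity 1, sent cp 1 → ok
  c3: data parity 0, sent cp 1 → mismatch
Exactly one row (r3) and one column (c3) fail → the flipped bit is at their intersection.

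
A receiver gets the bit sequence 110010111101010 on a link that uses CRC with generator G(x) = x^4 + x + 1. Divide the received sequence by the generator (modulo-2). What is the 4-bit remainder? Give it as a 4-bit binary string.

Modulo-2 division of 110010111101010 by 10011:
  pos 0: 11001 XOR 10011 = 01010
  pos 1: 10100 XOR 10011 = 00111
  pos 3: 11111 XOR 10011 = 01100
  pos 4: 11001 XOR 10011 = 01010
  pos 5: 10101 XOR 10011 = 00110
  pos 7: 11001 XOR 10011 = 01010
  pos 8: 10100 XOR 10011 = 00111
  pos 10: 11110 XOR 10011 = 01101
Remainder = 1101 (nonzero — an error is detected).

1101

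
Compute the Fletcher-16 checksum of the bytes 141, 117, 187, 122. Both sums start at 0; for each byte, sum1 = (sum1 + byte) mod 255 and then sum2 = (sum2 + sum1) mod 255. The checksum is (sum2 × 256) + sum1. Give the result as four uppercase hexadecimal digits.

Running sums (mod 255):
  after byte 0 (141): sum1=141, sum2=141
  after byte 1 (117): sum1=3, sum2=144
  after byte 2 (187): sum1=190, sum2=79
  after byte 3 (122): sum1=57, sum2=136
Checksum = sum2·256 + sum1 = 136·256 + 57 = 34873 = 0x8839.

8839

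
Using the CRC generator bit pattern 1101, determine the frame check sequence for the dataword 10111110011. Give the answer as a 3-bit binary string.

001

Append 3 zeros: 10111110011000. Divide by 1101 (XOR where the leading bit is 1):
  pos 0: 1011 XOR 1101 = 0110
  pos 1: 1101 XOR 1101 = 0000
  pos 5: 1100 XOR 1101 = 0001
  pos 8: 1110 XOR 1101 = 0011
  pos 10: 1100 XOR 1101 = 0001
Remainder (last 3 bits) = 001. This is the CRC / FCS.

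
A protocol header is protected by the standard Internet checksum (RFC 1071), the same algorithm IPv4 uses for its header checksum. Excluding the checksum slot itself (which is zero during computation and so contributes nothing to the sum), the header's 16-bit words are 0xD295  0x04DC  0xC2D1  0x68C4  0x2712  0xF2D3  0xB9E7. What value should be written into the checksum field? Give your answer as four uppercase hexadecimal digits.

292A

One's-complement addition (fold any carry out of bit 15 back into bit 0):
  0xD295 + 0x04DC = 0x0D771
  0xD771 + 0xC2D1 = 0x19A42 → wrap carry → 0x9A43
  0x9A43 + 0x68C4 = 0x10307 → wrap carry → 0x0308
  0x0308 + 0x2712 = 0x02A1A
  0x2A1A + 0xF2D3 = 0x11CED → wrap carry → 0x1CEE
  0x1CEE + 0xB9E7 = 0x0D6D5
One's-complement sum = 0xD6D5.
Checksum = ~0xD6D5 & 0xFFFF = 0x292A.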